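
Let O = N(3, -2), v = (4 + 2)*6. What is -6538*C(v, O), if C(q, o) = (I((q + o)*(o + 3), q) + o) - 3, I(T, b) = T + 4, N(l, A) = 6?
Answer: -2517130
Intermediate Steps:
I(T, b) = 4 + T
v = 36 (v = 6*6 = 36)
O = 6
C(q, o) = 1 + o + (3 + o)*(o + q) (C(q, o) = ((4 + (q + o)*(o + 3)) + o) - 3 = ((4 + (o + q)*(3 + o)) + o) - 3 = ((4 + (3 + o)*(o + q)) + o) - 3 = (4 + o + (3 + o)*(o + q)) - 3 = 1 + o + (3 + o)*(o + q))
-6538*C(v, O) = -6538*(1 + 6² + 3*36 + 4*6 + 6*36) = -6538*(1 + 36 + 108 + 24 + 216) = -6538*385 = -2517130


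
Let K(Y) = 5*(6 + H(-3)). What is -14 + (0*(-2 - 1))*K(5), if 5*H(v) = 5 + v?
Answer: -14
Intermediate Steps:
H(v) = 1 + v/5 (H(v) = (5 + v)/5 = 1 + v/5)
K(Y) = 32 (K(Y) = 5*(6 + (1 + (⅕)*(-3))) = 5*(6 + (1 - ⅗)) = 5*(6 + ⅖) = 5*(32/5) = 32)
-14 + (0*(-2 - 1))*K(5) = -14 + (0*(-2 - 1))*32 = -14 + (0*(-3))*32 = -14 + 0*32 = -14 + 0 = -14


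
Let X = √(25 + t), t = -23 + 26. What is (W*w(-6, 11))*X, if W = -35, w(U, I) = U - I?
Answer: 1190*√7 ≈ 3148.4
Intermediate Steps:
t = 3
X = 2*√7 (X = √(25 + 3) = √28 = 2*√7 ≈ 5.2915)
(W*w(-6, 11))*X = (-35*(-6 - 1*11))*(2*√7) = (-35*(-6 - 11))*(2*√7) = (-35*(-17))*(2*√7) = 595*(2*√7) = 1190*√7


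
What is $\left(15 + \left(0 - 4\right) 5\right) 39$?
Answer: $-195$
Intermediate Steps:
$\left(15 + \left(0 - 4\right) 5\right) 39 = \left(15 - 20\right) 39 = \left(-5\right) 39 = -195$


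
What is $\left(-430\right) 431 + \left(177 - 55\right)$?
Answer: $-185208$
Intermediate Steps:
$\left(-430\right) 431 + \left(177 - 55\right) = -185330 + 122 = -185208$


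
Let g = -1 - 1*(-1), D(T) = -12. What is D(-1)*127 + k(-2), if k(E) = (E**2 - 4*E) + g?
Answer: -1512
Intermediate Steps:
g = 0 (g = -1 + 1 = 0)
k(E) = E**2 - 4*E (k(E) = (E**2 - 4*E) + 0 = E**2 - 4*E)
D(-1)*127 + k(-2) = -12*127 - 2*(-4 - 2) = -1524 - 2*(-6) = -1524 + 12 = -1512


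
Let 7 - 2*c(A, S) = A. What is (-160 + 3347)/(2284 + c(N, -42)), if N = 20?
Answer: 6374/4555 ≈ 1.3993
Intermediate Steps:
c(A, S) = 7/2 - A/2
(-160 + 3347)/(2284 + c(N, -42)) = (-160 + 3347)/(2284 + (7/2 - 1/2*20)) = 3187/(2284 + (7/2 - 10)) = 3187/(2284 - 13/2) = 3187/(4555/2) = 3187*(2/4555) = 6374/4555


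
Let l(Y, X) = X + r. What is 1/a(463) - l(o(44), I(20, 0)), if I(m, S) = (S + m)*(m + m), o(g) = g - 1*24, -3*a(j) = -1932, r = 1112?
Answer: -1231327/644 ≈ -1912.0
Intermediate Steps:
a(j) = 644 (a(j) = -⅓*(-1932) = 644)
o(g) = -24 + g (o(g) = g - 24 = -24 + g)
I(m, S) = 2*m*(S + m) (I(m, S) = (S + m)*(2*m) = 2*m*(S + m))
l(Y, X) = 1112 + X (l(Y, X) = X + 1112 = 1112 + X)
1/a(463) - l(o(44), I(20, 0)) = 1/644 - (1112 + 2*20*(0 + 20)) = 1/644 - (1112 + 2*20*20) = 1/644 - (1112 + 800) = 1/644 - 1*1912 = 1/644 - 1912 = -1231327/644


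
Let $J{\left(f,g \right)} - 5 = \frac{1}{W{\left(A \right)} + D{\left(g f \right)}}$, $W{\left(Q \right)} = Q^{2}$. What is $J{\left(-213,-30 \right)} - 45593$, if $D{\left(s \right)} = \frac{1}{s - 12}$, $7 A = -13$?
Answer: $- \frac{49140405906}{1077931} \approx -45588.0$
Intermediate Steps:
$A = - \frac{13}{7}$ ($A = \frac{1}{7} \left(-13\right) = - \frac{13}{7} \approx -1.8571$)
$D{\left(s \right)} = \frac{1}{-12 + s}$
$J{\left(f,g \right)} = 5 + \frac{1}{\frac{169}{49} + \frac{1}{-12 + f g}}$ ($J{\left(f,g \right)} = 5 + \frac{1}{\left(- \frac{13}{7}\right)^{2} + \frac{1}{-12 + g f}} = 5 + \frac{1}{\frac{169}{49} + \frac{1}{-12 + f g}}$)
$J{\left(-213,-30 \right)} - 45593 = \frac{-10483 + 894 \left(-213\right) \left(-30\right)}{-1979 + 169 \left(-213\right) \left(-30\right)} - 45593 = \frac{-10483 + 5712660}{-1979 + 1079910} - 45593 = \frac{1}{1077931} \cdot 5702177 - 45593 = \frac{5702177}{1077931} - 45593 = - \frac{49140405906}{1077931}$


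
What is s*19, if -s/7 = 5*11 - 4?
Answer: -6783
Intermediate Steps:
s = -357 (s = -7*(5*11 - 4) = -7*(55 - 4) = -7*51 = -357)
s*19 = -357*19 = -6783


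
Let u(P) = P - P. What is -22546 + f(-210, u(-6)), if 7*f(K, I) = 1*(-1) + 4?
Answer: -157819/7 ≈ -22546.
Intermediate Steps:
u(P) = 0
f(K, I) = 3/7 (f(K, I) = (1*(-1) + 4)/7 = (-1 + 4)/7 = (⅐)*3 = 3/7)
-22546 + f(-210, u(-6)) = -22546 + 3/7 = -157819/7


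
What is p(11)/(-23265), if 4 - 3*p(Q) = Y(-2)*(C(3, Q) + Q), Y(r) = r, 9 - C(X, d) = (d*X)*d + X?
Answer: 688/69795 ≈ 0.0098574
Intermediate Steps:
C(X, d) = 9 - X - X*d² (C(X, d) = 9 - ((d*X)*d + X) = 9 - ((X*d)*d + X) = 9 - (X*d² + X) = 9 - (X + X*d²) = 9 + (-X - X*d²) = 9 - X - X*d²)
p(Q) = 16/3 - 2*Q² + 2*Q/3 (p(Q) = 4/3 - (-2)*((9 - 1*3 - 1*3*Q²) + Q)/3 = 4/3 - (-2)*((9 - 3 - 3*Q²) + Q)/3 = 4/3 - (-2)*((6 - 3*Q²) + Q)/3 = 4/3 - (-2)*(6 + Q - 3*Q²)/3 = 4/3 - (-12 - 2*Q + 6*Q²)/3 = 4/3 + (4 - 2*Q² + 2*Q/3) = 16/3 - 2*Q² + 2*Q/3)
p(11)/(-23265) = (16/3 - 2*11² + (⅔)*11)/(-23265) = (16/3 - 2*121 + 22/3)*(-1/23265) = (16/3 - 242 + 22/3)*(-1/23265) = -688/3*(-1/23265) = 688/69795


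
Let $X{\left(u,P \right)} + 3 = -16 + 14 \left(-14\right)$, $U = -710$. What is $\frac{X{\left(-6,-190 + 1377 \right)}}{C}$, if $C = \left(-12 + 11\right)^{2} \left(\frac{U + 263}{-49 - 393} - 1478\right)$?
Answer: $\frac{95030}{652829} \approx 0.14557$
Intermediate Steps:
$X{\left(u,P \right)} = -215$ ($X{\left(u,P \right)} = -3 + \left(-16 + 14 \left(-14\right)\right) = -3 - 212 = -215$)
$C = - \frac{652829}{442}$ ($C = \left(-12 + 11\right)^{2} \left(\frac{-710 + 263}{-49 - 393} - 1478\right) = \left(-1\right)^{2} \left(- \frac{447}{-442} - 1478\right) = 1 \left(\left(-447\right) \left(- \frac{1}{442}\right) - 1478\right) = 1 \left(\frac{447}{442} - 1478\right) = 1 \left(- \frac{652829}{442}\right) = - \frac{652829}{442} \approx -1477.0$)
$\frac{X{\left(-6,-190 + 1377 \right)}}{C} = - \frac{215}{- \frac{652829}{442}} = \left(-215\right) \left(- \frac{442}{652829}\right) = \frac{95030}{652829}$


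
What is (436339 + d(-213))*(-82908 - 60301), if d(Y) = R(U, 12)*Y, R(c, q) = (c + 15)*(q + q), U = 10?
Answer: -44185561651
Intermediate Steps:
R(c, q) = 2*q*(15 + c) (R(c, q) = (15 + c)*(2*q) = 2*q*(15 + c))
d(Y) = 600*Y (d(Y) = (2*12*(15 + 10))*Y = (2*12*25)*Y = 600*Y)
(436339 + d(-213))*(-82908 - 60301) = (436339 + 600*(-213))*(-82908 - 60301) = (436339 - 127800)*(-143209) = 308539*(-143209) = -44185561651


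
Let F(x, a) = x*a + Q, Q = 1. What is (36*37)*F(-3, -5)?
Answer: 21312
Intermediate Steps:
F(x, a) = 1 + a*x (F(x, a) = x*a + 1 = a*x + 1 = 1 + a*x)
(36*37)*F(-3, -5) = (36*37)*(1 - 5*(-3)) = 1332*(1 + 15) = 1332*16 = 21312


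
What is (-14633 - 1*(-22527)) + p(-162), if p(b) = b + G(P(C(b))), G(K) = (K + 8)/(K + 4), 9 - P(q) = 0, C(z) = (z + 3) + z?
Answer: 100533/13 ≈ 7733.3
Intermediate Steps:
C(z) = 3 + 2*z (C(z) = (3 + z) + z = 3 + 2*z)
P(q) = 9 (P(q) = 9 - 1*0 = 9 + 0 = 9)
G(K) = (8 + K)/(4 + K)
p(b) = 17/13 + b (p(b) = b + (8 + 9)/(4 + 9) = b + 17/13 = 17/13 + b)
(-14633 - 1*(-22527)) + p(-162) = (-14633 - 1*(-22527)) + (17/13 - 162) = (-14633 + 22527) - 2089/13 = 7894 - 2089/13 = 100533/13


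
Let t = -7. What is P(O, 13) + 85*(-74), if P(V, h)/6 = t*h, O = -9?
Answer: -6836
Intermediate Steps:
P(V, h) = -42*h (P(V, h) = 6*(-7*h) = -42*h)
P(O, 13) + 85*(-74) = -42*13 + 85*(-74) = -546 - 6290 = -6836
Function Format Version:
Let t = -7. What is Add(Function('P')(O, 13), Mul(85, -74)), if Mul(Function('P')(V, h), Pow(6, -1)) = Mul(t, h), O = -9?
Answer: -6836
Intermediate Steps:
Function('P')(V, h) = Mul(-42, h) (Function('P')(V, h) = Mul(6, Mul(-7, h)) = Mul(-42, h))
Add(Function('P')(O, 13), Mul(85, -74)) = Add(Mul(-42, 13), Mul(85, -74)) = Add(-546, -6290) = -6836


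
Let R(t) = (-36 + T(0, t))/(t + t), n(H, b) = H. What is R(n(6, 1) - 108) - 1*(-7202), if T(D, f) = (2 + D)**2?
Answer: 367310/51 ≈ 7202.2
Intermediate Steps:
R(t) = -16/t (R(t) = (-36 + (2 + 0)**2)/(t + t) = (-36 + 2**2)/((2*t)) = (-36 + 4)*(1/(2*t)) = -16/t)
R(n(6, 1) - 108) - 1*(-7202) = -16/(6 - 108) - 1*(-7202) = -16/(-102) + 7202 = -16*(-1/102) + 7202 = 8/51 + 7202 = 367310/51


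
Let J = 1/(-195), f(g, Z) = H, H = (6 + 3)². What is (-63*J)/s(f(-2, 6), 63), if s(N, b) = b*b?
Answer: 1/12285 ≈ 8.1400e-5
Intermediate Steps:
H = 81 (H = 9² = 81)
f(g, Z) = 81
J = -1/195 ≈ -0.0051282
s(N, b) = b²
(-63*J)/s(f(-2, 6), 63) = (-63*(-1/195))/(63²) = (21/65)/3969 = (21/65)*(1/3969) = 1/12285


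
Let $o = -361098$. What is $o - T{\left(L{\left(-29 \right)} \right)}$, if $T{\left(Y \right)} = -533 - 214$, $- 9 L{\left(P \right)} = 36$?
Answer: $-360351$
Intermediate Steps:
$L{\left(P \right)} = -4$ ($L{\left(P \right)} = \left(- \frac{1}{9}\right) 36 = -4$)
$T{\left(Y \right)} = -747$
$o - T{\left(L{\left(-29 \right)} \right)} = -361098 - -747 = -361098 + 747 = -360351$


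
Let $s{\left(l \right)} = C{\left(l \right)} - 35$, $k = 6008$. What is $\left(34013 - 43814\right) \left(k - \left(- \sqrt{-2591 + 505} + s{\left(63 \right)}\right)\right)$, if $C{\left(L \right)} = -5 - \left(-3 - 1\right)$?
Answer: $-59237244 - 9801 i \sqrt{2086} \approx -5.9237 \cdot 10^{7} - 4.4764 \cdot 10^{5} i$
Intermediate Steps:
$C{\left(L \right)} = -1$ ($C{\left(L \right)} = -5 - \left(-3 - 1\right) = -5 - -4 = -5 + 4 = -1$)
$s{\left(l \right)} = -36$ ($s{\left(l \right)} = -1 - 35 = -36$)
$\left(34013 - 43814\right) \left(k - \left(- \sqrt{-2591 + 505} + s{\left(63 \right)}\right)\right) = \left(34013 - 43814\right) \left(6008 + \left(\sqrt{-2591 + 505} - -36\right)\right) = - 9801 \left(6008 + \left(\sqrt{-2086} + 36\right)\right) = - 9801 \left(6008 + \left(i \sqrt{2086} + 36\right)\right) = - 9801 \left(6008 + \left(36 + i \sqrt{2086}\right)\right) = - 9801 \left(6044 + i \sqrt{2086}\right) = -59237244 - 9801 i \sqrt{2086}$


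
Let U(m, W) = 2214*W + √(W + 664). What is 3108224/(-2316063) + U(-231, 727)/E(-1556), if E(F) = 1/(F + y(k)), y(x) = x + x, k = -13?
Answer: -5897512572445172/2316063 - 1582*√1391 ≈ -2.5464e+9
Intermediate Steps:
y(x) = 2*x
E(F) = 1/(-26 + F) (E(F) = 1/(F + 2*(-13)) = 1/(F - 26) = 1/(-26 + F))
U(m, W) = √(664 + W) + 2214*W (U(m, W) = 2214*W + √(664 + W) = √(664 + W) + 2214*W)
3108224/(-2316063) + U(-231, 727)/E(-1556) = 3108224/(-2316063) + (√(664 + 727) + 2214*727)/(1/(-26 - 1556)) = 3108224*(-1/2316063) + (√1391 + 1609578)/(1/(-1582)) = -3108224/2316063 + (1609578 + √1391)/(-1/1582) = -3108224/2316063 + (1609578 + √1391)*(-1582) = -3108224/2316063 + (-2546352396 - 1582*√1391) = -5897512572445172/2316063 - 1582*√1391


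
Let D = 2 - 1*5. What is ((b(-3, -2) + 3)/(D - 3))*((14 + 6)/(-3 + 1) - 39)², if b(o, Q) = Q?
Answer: -2401/6 ≈ -400.17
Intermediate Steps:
D = -3 (D = 2 - 5 = -3)
((b(-3, -2) + 3)/(D - 3))*((14 + 6)/(-3 + 1) - 39)² = ((-2 + 3)/(-3 - 3))*((14 + 6)/(-3 + 1) - 39)² = (1/(-6))*(20/(-2) - 39)² = (1*(-⅙))*(20*(-½) - 39)² = -(-10 - 39)²/6 = -⅙*(-49)² = -⅙*2401 = -2401/6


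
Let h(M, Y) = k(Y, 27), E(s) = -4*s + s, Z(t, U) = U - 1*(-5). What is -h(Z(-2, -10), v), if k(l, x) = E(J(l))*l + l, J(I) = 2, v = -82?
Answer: -410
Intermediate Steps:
Z(t, U) = 5 + U (Z(t, U) = U + 5 = 5 + U)
E(s) = -3*s
k(l, x) = -5*l (k(l, x) = (-3*2)*l + l = -6*l + l = -5*l)
h(M, Y) = -5*Y
-h(Z(-2, -10), v) = -(-5)*(-82) = -1*410 = -410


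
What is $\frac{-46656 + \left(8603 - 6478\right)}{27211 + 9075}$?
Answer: $- \frac{44531}{36286} \approx -1.2272$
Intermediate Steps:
$\frac{-46656 + \left(8603 - 6478\right)}{27211 + 9075} = \frac{-46656 + 2125}{36286} = \left(-44531\right) \frac{1}{36286} = - \frac{44531}{36286}$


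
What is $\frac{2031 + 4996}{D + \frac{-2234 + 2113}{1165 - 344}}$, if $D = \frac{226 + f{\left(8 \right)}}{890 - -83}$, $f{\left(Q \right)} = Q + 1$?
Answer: $\frac{5613399491}{75202} \approx 74644.0$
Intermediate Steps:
$f{\left(Q \right)} = 1 + Q$
$D = \frac{235}{973}$ ($D = \frac{226 + \left(1 + 8\right)}{890 - -83} = \frac{226 + 9}{890 + \left(-411 + 494\right)} = \frac{235}{890 + 83} = \frac{235}{973} \approx 0.24152$)
$\frac{2031 + 4996}{D + \frac{-2234 + 2113}{1165 - 344}} = \frac{2031 + 4996}{\frac{235}{973} + \frac{-2234 + 2113}{1165 - 344}} = \frac{7027}{\frac{235}{973} - \frac{121}{821}} = \frac{7027}{\frac{75202}{798833}} = 7027 \cdot \frac{798833}{75202} = \frac{5613399491}{75202}$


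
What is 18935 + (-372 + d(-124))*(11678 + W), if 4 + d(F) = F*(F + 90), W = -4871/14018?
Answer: 314431594775/7009 ≈ 4.4861e+7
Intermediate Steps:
W = -4871/14018 (W = -4871*1/14018 = -4871/14018 ≈ -0.34748)
d(F) = -4 + F*(90 + F) (d(F) = -4 + F*(F + 90) = -4 + F*(90 + F))
18935 + (-372 + d(-124))*(11678 + W) = 18935 + (-372 + (-4 + (-124)² + 90*(-124)))*(11678 - 4871/14018) = 18935 + (-372 + (-4 + 15376 - 11160))*(163697333/14018) = 18935 + (-372 + 4212)*(163697333/14018) = 18935 + 3840*(163697333/14018) = 18935 + 314298879360/7009 = 314431594775/7009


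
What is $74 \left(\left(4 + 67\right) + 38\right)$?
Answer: $8066$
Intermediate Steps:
$74 \left(\left(4 + 67\right) + 38\right) = 74 \left(71 + 38\right) = 74 \cdot 109 = 8066$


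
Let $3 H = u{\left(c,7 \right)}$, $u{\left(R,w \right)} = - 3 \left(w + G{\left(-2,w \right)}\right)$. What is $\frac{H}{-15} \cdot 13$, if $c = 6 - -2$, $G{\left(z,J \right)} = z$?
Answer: $\frac{13}{3} \approx 4.3333$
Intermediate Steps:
$c = 8$ ($c = 6 + 2 = 8$)
$u{\left(R,w \right)} = 6 - 3 w$ ($u{\left(R,w \right)} = - 3 \left(w - 2\right) = - 3 \left(-2 + w\right) = 6 - 3 w$)
$H = -5$ ($H = \frac{6 - 21}{3} = \frac{1}{3} \left(-15\right) = -5$)
$\frac{H}{-15} \cdot 13 = \frac{1}{-15} \left(-5\right) 13 = \left(- \frac{1}{15}\right) \left(-5\right) 13 = \frac{1}{3} \cdot 13 = \frac{13}{3}$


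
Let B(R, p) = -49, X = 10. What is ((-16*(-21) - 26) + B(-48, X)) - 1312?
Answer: -1051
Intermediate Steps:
((-16*(-21) - 26) + B(-48, X)) - 1312 = ((-16*(-21) - 26) - 49) - 1312 = ((336 - 26) - 49) - 1312 = (310 - 49) - 1312 = 261 - 1312 = -1051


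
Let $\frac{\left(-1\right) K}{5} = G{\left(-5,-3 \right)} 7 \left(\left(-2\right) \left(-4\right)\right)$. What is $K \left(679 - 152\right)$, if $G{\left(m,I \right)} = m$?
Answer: $737800$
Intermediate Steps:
$K = 1400$ ($K = - 5 \left(-5\right) 7 \left(\left(-2\right) \left(-4\right)\right) = - 5 \left(\left(-35\right) 8\right) = \left(-5\right) \left(-280\right) = 1400$)
$K \left(679 - 152\right) = 1400 \left(679 - 152\right) = 1400 \cdot 527 = 737800$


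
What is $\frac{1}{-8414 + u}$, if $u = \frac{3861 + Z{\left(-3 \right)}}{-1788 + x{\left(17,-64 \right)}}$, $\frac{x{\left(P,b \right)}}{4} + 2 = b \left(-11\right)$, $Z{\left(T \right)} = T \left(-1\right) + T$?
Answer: $- \frac{340}{2859473} \approx -0.0001189$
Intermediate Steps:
$Z{\left(T \right)} = 0$ ($Z{\left(T \right)} = - T + T = 0$)
$x{\left(P,b \right)} = -8 - 44 b$ ($x{\left(P,b \right)} = -8 + 4 b \left(-11\right) = -8 + 4 \left(- 11 b\right) = -8 - 44 b$)
$u = \frac{1287}{340}$ ($u = \frac{3861 + 0}{-1788 - -2808} = \frac{3861}{-1788 + \left(-8 + 2816\right)} = \frac{3861}{-1788 + 2808} = \frac{3861}{1020} = 3861 \cdot \frac{1}{1020} = \frac{1287}{340} \approx 3.7853$)
$\frac{1}{-8414 + u} = \frac{1}{-8414 + \frac{1287}{340}} = \frac{1}{- \frac{2859473}{340}} = - \frac{340}{2859473}$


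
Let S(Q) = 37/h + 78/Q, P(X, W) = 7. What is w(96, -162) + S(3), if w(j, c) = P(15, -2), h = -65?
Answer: 2108/65 ≈ 32.431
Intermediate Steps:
w(j, c) = 7
S(Q) = -37/65 + 78/Q (S(Q) = 37/(-65) + 78/Q = 37*(-1/65) + 78/Q = -37/65 + 78/Q)
w(96, -162) + S(3) = 7 + (-37/65 + 78/3) = 7 + (-37/65 + 78*(⅓)) = 7 + (-37/65 + 26) = 7 + 1653/65 = 2108/65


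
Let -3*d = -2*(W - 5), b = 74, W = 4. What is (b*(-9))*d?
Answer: 444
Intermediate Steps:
d = -2/3 (d = -(-2)*(4 - 5)/3 = -(-2)*(-1)/3 = -1/3*2 = -2/3 ≈ -0.66667)
(b*(-9))*d = (74*(-9))*(-2/3) = -666*(-2/3) = 444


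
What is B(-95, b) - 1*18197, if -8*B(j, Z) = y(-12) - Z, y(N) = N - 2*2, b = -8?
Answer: -18196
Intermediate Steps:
y(N) = -4 + N (y(N) = N - 4 = -4 + N)
B(j, Z) = 2 + Z/8 (B(j, Z) = -((-4 - 12) - Z)/8 = -(-16 - Z)/8 = 2 + Z/8)
B(-95, b) - 1*18197 = (2 + (⅛)*(-8)) - 1*18197 = (2 - 1) - 18197 = 1 - 18197 = -18196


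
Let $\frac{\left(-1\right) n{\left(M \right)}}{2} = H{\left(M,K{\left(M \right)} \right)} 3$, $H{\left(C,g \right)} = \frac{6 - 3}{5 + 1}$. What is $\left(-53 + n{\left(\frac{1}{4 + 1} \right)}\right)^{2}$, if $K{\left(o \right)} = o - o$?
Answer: $3136$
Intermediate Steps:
$K{\left(o \right)} = 0$
$H{\left(C,g \right)} = \frac{1}{2}$ ($H{\left(C,g \right)} = \frac{3}{6} = 3 \cdot \frac{1}{6} = \frac{1}{2}$)
$n{\left(M \right)} = -3$ ($n{\left(M \right)} = - 2 \cdot \frac{1}{2} \cdot 3 = \left(-2\right) \frac{3}{2} = -3$)
$\left(-53 + n{\left(\frac{1}{4 + 1} \right)}\right)^{2} = \left(-53 - 3\right)^{2} = \left(-56\right)^{2} = 3136$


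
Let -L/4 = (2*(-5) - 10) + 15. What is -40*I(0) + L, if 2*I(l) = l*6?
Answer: 20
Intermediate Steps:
I(l) = 3*l (I(l) = (l*6)/2 = (6*l)/2 = 3*l)
L = 20 (L = -4*((2*(-5) - 10) + 15) = -4*((-10 - 10) + 15) = -4*(-20 + 15) = -4*(-5) = 20)
-40*I(0) + L = -120*0 + 20 = -40*0 + 20 = 0 + 20 = 20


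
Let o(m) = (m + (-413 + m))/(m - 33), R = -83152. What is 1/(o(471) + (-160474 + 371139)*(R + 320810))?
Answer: 438/21929005486189 ≈ 1.9974e-11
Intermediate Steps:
o(m) = (-413 + 2*m)/(-33 + m)
1/(o(471) + (-160474 + 371139)*(R + 320810)) = 1/((-413 + 2*471)/(-33 + 471) + (-160474 + 371139)*(-83152 + 320810)) = 1/((-413 + 942)/438 + 210665*237658) = 1/((1/438)*529 + 50066222570) = 1/(529/438 + 50066222570) = 1/(21929005486189/438) = 438/21929005486189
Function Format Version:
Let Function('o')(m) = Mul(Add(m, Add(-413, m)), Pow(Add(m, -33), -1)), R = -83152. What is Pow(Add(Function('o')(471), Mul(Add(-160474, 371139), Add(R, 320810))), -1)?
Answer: Rational(438, 21929005486189) ≈ 1.9974e-11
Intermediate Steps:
Function('o')(m) = Mul(Pow(Add(-33, m), -1), Add(-413, Mul(2, m))) (Function('o')(m) = Mul(Add(-413, Mul(2, m)), Pow(Add(-33, m), -1)) = Mul(Pow(Add(-33, m), -1), Add(-413, Mul(2, m))))
Pow(Add(Function('o')(471), Mul(Add(-160474, 371139), Add(R, 320810))), -1) = Pow(Add(Mul(Pow(Add(-33, 471), -1), Add(-413, Mul(2, 471))), Mul(Add(-160474, 371139), Add(-83152, 320810))), -1) = Pow(Add(Mul(Pow(438, -1), Add(-413, 942)), Mul(210665, 237658)), -1) = Pow(Add(Mul(Rational(1, 438), 529), 50066222570), -1) = Pow(Add(Rational(529, 438), 50066222570), -1) = Pow(Rational(21929005486189, 438), -1) = Rational(438, 21929005486189)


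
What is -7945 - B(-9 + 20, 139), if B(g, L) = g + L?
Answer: -8095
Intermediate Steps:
B(g, L) = L + g
-7945 - B(-9 + 20, 139) = -7945 - (139 + (-9 + 20)) = -7945 - (139 + 11) = -7945 - 1*150 = -7945 - 150 = -8095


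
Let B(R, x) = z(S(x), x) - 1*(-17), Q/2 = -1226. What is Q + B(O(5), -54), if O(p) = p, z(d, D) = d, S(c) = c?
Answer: -2489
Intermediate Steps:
Q = -2452 (Q = 2*(-1226) = -2452)
B(R, x) = 17 + x (B(R, x) = x - 1*(-17) = x + 17 = 17 + x)
Q + B(O(5), -54) = -2452 + (17 - 54) = -2452 - 37 = -2489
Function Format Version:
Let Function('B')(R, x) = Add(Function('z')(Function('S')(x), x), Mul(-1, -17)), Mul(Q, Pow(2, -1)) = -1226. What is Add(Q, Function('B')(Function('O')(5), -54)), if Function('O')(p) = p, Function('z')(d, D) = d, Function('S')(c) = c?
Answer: -2489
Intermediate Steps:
Q = -2452 (Q = Mul(2, -1226) = -2452)
Function('B')(R, x) = Add(17, x) (Function('B')(R, x) = Add(x, Mul(-1, -17)) = Add(x, 17) = Add(17, x))
Add(Q, Function('B')(Function('O')(5), -54)) = Add(-2452, Add(17, -54)) = Add(-2452, -37) = -2489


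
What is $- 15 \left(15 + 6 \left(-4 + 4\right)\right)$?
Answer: $-225$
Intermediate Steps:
$- 15 \left(15 + 6 \left(-4 + 4\right)\right) = - 15 \left(15 + 6 \cdot 0\right) = - 15 \left(15 + 0\right) = \left(-15\right) 15 = -225$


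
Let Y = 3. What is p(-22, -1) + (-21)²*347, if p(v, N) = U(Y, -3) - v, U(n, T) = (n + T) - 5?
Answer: 153044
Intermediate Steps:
U(n, T) = -5 + T + n (U(n, T) = (T + n) - 5 = -5 + T + n)
p(v, N) = -5 - v (p(v, N) = (-5 - 3 + 3) - v = -5 - v)
p(-22, -1) + (-21)²*347 = (-5 - 1*(-22)) + (-21)²*347 = (-5 + 22) + 441*347 = 17 + 153027 = 153044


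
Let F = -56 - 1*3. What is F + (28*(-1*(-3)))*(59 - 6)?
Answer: 4393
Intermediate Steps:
F = -59 (F = -56 - 3 = -59)
F + (28*(-1*(-3)))*(59 - 6) = -59 + (28*(-1*(-3)))*(59 - 6) = -59 + (28*3)*53 = -59 + 84*53 = -59 + 4452 = 4393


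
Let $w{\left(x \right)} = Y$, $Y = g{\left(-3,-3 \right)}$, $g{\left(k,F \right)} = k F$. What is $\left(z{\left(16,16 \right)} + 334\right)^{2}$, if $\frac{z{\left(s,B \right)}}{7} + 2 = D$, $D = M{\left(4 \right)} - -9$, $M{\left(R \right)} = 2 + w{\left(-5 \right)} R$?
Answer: $421201$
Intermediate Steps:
$g{\left(k,F \right)} = F k$
$Y = 9$ ($Y = \left(-3\right) \left(-3\right) = 9$)
$w{\left(x \right)} = 9$
$M{\left(R \right)} = 2 + 9 R$
$D = 47$ ($D = \left(2 + 9 \cdot 4\right) - -9 = \left(2 + 36\right) + 9 = 38 + 9 = 47$)
$z{\left(s,B \right)} = 315$ ($z{\left(s,B \right)} = -14 + 7 \cdot 47 = -14 + 329 = 315$)
$\left(z{\left(16,16 \right)} + 334\right)^{2} = \left(315 + 334\right)^{2} = 649^{2} = 421201$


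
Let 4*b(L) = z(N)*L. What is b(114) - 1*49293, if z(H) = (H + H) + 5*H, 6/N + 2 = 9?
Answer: -49122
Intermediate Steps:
N = 6/7 (N = 6/(-2 + 9) = 6/7 ≈ 0.85714)
z(H) = 7*H (z(H) = 2*H + 5*H = 7*H)
b(L) = 3*L/2 (b(L) = ((7*(6/7))*L)/4 = (6*L)/4 = 3*L/2)
b(114) - 1*49293 = (3/2)*114 - 1*49293 = 171 - 49293 = -49122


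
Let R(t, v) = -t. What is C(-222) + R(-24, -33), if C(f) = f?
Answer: -198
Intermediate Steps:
C(-222) + R(-24, -33) = -222 - 1*(-24) = -222 + 24 = -198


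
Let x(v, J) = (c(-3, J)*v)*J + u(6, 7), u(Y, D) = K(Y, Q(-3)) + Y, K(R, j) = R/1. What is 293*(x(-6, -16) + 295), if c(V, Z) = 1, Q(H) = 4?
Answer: 118079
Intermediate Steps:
K(R, j) = R (K(R, j) = R*1 = R)
u(Y, D) = 2*Y (u(Y, D) = Y + Y = 2*Y)
x(v, J) = 12 + J*v (x(v, J) = (1*v)*J + 2*6 = v*J + 12 = J*v + 12 = 12 + J*v)
293*(x(-6, -16) + 295) = 293*((12 - 16*(-6)) + 295) = 293*((12 + 96) + 295) = 293*(108 + 295) = 293*403 = 118079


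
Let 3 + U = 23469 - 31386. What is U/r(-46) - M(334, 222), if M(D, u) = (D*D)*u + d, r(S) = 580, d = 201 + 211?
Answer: -718209872/29 ≈ -2.4766e+7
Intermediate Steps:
d = 412
U = -7920 (U = -3 + (23469 - 31386) = -3 - 7917 = -7920)
M(D, u) = 412 + u*D² (M(D, u) = (D*D)*u + 412 = D²*u + 412 = u*D² + 412 = 412 + u*D²)
U/r(-46) - M(334, 222) = -7920/580 - (412 + 222*334²) = -7920*1/580 - (412 + 222*111556) = -396/29 - (412 + 24765432) = -396/29 - 1*24765844 = -396/29 - 24765844 = -718209872/29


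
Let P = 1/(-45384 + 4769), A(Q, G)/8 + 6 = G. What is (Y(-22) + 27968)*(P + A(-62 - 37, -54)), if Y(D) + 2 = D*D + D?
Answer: -554209574028/40615 ≈ -1.3645e+7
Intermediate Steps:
A(Q, G) = -48 + 8*G
P = -1/40615 (P = 1/(-40615) = -1/40615 ≈ -2.4621e-5)
Y(D) = -2 + D + D² (Y(D) = -2 + (D*D + D) = -2 + (D² + D) = -2 + (D + D²) = -2 + D + D²)
(Y(-22) + 27968)*(P + A(-62 - 37, -54)) = ((-2 - 22 + (-22)²) + 27968)*(-1/40615 + (-48 + 8*(-54))) = ((-2 - 22 + 484) + 27968)*(-1/40615 + (-48 - 432)) = (460 + 27968)*(-1/40615 - 480) = 28428*(-19495201/40615) = -554209574028/40615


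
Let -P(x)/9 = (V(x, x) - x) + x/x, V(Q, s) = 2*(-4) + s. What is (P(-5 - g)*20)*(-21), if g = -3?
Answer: -26460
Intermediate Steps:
V(Q, s) = -8 + s
P(x) = 63 (P(x) = -9*(((-8 + x) - x) + x/x) = -9*(-8 + 1) = -9*(-7) = 63)
(P(-5 - g)*20)*(-21) = (63*20)*(-21) = 1260*(-21) = -26460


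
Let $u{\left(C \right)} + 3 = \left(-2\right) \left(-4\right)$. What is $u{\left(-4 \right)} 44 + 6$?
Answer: $226$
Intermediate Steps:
$u{\left(C \right)} = 5$ ($u{\left(C \right)} = -3 - -8 = -3 + 8 = 5$)
$u{\left(-4 \right)} 44 + 6 = 5 \cdot 44 + 6 = 220 + 6 = 226$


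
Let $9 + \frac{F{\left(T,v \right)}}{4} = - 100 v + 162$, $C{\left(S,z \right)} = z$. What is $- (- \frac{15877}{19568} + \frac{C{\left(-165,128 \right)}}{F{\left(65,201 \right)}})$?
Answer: $\frac{317324695}{390322896} \approx 0.81298$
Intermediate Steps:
$F{\left(T,v \right)} = 612 - 400 v$ ($F{\left(T,v \right)} = -36 + 4 \left(- 100 v + 162\right) = -36 + 4 \left(162 - 100 v\right) = -36 - \left(-648 + 400 v\right) = 612 - 400 v$)
$- (- \frac{15877}{19568} + \frac{C{\left(-165,128 \right)}}{F{\left(65,201 \right)}}) = - (- \frac{15877}{19568} + \frac{128}{612 - 80400}) = - (\left(-15877\right) \frac{1}{19568} + \frac{128}{612 - 80400}) = - (- \frac{15877}{19568} + \frac{128}{-79788}) = - (- \frac{15877}{19568} + 128 \left(- \frac{1}{79788}\right)) = - (- \frac{15877}{19568} - \frac{32}{19947}) = \left(-1\right) \left(- \frac{317324695}{390322896}\right) = \frac{317324695}{390322896}$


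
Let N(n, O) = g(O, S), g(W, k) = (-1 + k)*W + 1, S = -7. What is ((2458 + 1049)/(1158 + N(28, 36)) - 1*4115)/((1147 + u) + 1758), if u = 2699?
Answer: -1790329/2440542 ≈ -0.73358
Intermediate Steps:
g(W, k) = 1 + W*(-1 + k) (g(W, k) = W*(-1 + k) + 1 = 1 + W*(-1 + k))
N(n, O) = 1 - 8*O (N(n, O) = 1 - O + O*(-7) = 1 - O - 7*O = 1 - 8*O)
((2458 + 1049)/(1158 + N(28, 36)) - 1*4115)/((1147 + u) + 1758) = ((2458 + 1049)/(1158 + (1 - 8*36)) - 1*4115)/((1147 + 2699) + 1758) = (3507/(1158 + (1 - 288)) - 4115)/(3846 + 1758) = (3507/(1158 - 287) - 4115)/5604 = (3507/871 - 4115)*(1/5604) = -3580658/871*1/5604 = -1790329/2440542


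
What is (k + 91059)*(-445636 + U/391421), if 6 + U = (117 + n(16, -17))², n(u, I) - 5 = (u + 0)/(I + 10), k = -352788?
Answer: 2237032428245465526/19179629 ≈ 1.1664e+11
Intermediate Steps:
n(u, I) = 5 + u/(10 + I) (n(u, I) = 5 + (u + 0)/(I + 10) = 5 + u/(10 + I))
U = 701950/49 (U = -6 + (117 + (50 + 16 + 5*(-17))/(10 - 17))² = -6 + (117 + (50 + 16 - 85)/(-7))² = -6 + (117 - ⅐*(-19))² = -6 + (117 + 19/7)² = -6 + (838/7)² = -6 + 702244/49 = 701950/49 ≈ 14326.)
(k + 91059)*(-445636 + U/391421) = (-352788 + 91059)*(-445636 + (701950/49)/391421) = -261729*(-445636 + (701950/49)*(1/391421)) = -261729*(-445636 + 701950/19179629) = -261729*(-8547132447094/19179629) = 2237032428245465526/19179629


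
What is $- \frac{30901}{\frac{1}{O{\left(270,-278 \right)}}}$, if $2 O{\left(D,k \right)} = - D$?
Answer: $4171635$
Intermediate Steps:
$O{\left(D,k \right)} = - \frac{D}{2}$ ($O{\left(D,k \right)} = \frac{\left(-1\right) D}{2} = - \frac{D}{2}$)
$- \frac{30901}{\frac{1}{O{\left(270,-278 \right)}}} = - \frac{30901}{\frac{1}{\left(- \frac{1}{2}\right) 270}} = - \frac{30901}{\frac{1}{-135}} = - \frac{30901}{- \frac{1}{135}} = \left(-30901\right) \left(-135\right) = 4171635$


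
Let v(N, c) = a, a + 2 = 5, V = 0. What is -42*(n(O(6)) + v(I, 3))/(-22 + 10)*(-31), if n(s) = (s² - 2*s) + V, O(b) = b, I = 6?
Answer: -5859/2 ≈ -2929.5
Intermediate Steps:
a = 3 (a = -2 + 5 = 3)
v(N, c) = 3
n(s) = s² - 2*s (n(s) = (s² - 2*s) + 0 = s² - 2*s)
-42*(n(O(6)) + v(I, 3))/(-22 + 10)*(-31) = -42*(6*(-2 + 6) + 3)/(-22 + 10)*(-31) = -42*(6*4 + 3)/(-12)*(-31) = -42*(24 + 3)*(-1)/12*(-31) = -1134*(-1)/12*(-31) = -42*(-9/4)*(-31) = (189/2)*(-31) = -5859/2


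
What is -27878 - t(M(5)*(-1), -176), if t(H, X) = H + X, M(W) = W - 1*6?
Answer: -27703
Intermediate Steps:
M(W) = -6 + W (M(W) = W - 6 = -6 + W)
-27878 - t(M(5)*(-1), -176) = -27878 - ((-6 + 5)*(-1) - 176) = -27878 - (-1*(-1) - 176) = -27878 - (1 - 176) = -27878 - 1*(-175) = -27878 + 175 = -27703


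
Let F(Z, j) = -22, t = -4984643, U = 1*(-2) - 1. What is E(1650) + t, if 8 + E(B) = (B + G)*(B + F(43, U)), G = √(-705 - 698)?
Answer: -2298451 + 1628*I*√1403 ≈ -2.2985e+6 + 60979.0*I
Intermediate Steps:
U = -3 (U = -2 - 1 = -3)
G = I*√1403 (G = √(-1403) = I*√1403 ≈ 37.457*I)
E(B) = -8 + (-22 + B)*(B + I*√1403) (E(B) = -8 + (B + I*√1403)*(B - 22) = -8 + (B + I*√1403)*(-22 + B) = -8 + (-22 + B)*(B + I*√1403))
E(1650) + t = (-8 + 1650² - 22*1650 - 22*I*√1403 + I*1650*√1403) - 4984643 = (-8 + 2722500 - 36300 - 22*I*√1403 + 1650*I*√1403) - 4984643 = (2686192 + 1628*I*√1403) - 4984643 = -2298451 + 1628*I*√1403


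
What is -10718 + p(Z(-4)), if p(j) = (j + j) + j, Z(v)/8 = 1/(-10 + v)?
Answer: -75038/7 ≈ -10720.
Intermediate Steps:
Z(v) = 8/(-10 + v)
p(j) = 3*j (p(j) = 2*j + j = 3*j)
-10718 + p(Z(-4)) = -10718 + 3*(8/(-10 - 4)) = -10718 + 3*(8/(-14)) = -10718 + 3*(8*(-1/14)) = -10718 + 3*(-4/7) = -10718 - 12/7 = -75038/7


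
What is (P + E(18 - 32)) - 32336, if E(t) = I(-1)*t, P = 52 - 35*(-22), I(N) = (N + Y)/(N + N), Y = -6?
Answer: -31563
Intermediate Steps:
I(N) = (-6 + N)/(2*N) (I(N) = (N - 6)/(N + N) = (-6 + N)/((2*N)) = (-6 + N)*(1/(2*N)) = (-6 + N)/(2*N))
P = 822 (P = 52 + 770 = 822)
E(t) = 7*t/2 (E(t) = ((½)*(-6 - 1)/(-1))*t = ((½)*(-1)*(-7))*t = 7*t/2)
(P + E(18 - 32)) - 32336 = (822 + 7*(18 - 32)/2) - 32336 = (822 + (7/2)*(-14)) - 32336 = (822 - 49) - 32336 = 773 - 32336 = -31563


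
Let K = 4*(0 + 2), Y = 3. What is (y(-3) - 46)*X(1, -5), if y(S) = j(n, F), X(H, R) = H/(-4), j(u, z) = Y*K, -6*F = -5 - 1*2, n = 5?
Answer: 11/2 ≈ 5.5000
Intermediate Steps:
F = 7/6 (F = -(-5 - 1*2)/6 = -(-5 - 2)/6 = -1/6*(-7) = 7/6 ≈ 1.1667)
K = 8 (K = 4*2 = 8)
j(u, z) = 24 (j(u, z) = 3*8 = 24)
X(H, R) = -H/4 (X(H, R) = H*(-1/4) = -H/4)
y(S) = 24
(y(-3) - 46)*X(1, -5) = (24 - 46)*(-1/4*1) = -22*(-1/4) = 11/2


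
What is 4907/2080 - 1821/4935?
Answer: 1361891/684320 ≈ 1.9901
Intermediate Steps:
4907/2080 - 1821/4935 = 4907*(1/2080) - 1821*1/4935 = 4907/2080 - 607/1645 = 1361891/684320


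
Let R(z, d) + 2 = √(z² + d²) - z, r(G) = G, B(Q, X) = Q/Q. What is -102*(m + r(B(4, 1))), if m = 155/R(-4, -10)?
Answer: 5049/28 - 7905*√29/28 ≈ -1340.0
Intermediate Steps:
B(Q, X) = 1
R(z, d) = -2 + √(d² + z²) - z (R(z, d) = -2 + (√(z² + d²) - z) = -2 + (√(d² + z²) - z) = -2 + √(d² + z²) - z)
m = 155/(2 + 2*√29) (m = 155/(-2 + √((-10)² + (-4)²) - 1*(-4)) = 155/(-2 + √(100 + 16) + 4) = 155/(-2 + √116 + 4) = 155/(-2 + 2*√29 + 4) = 155/(2 + 2*√29) ≈ 12.138)
-102*(m + r(B(4, 1))) = -102*((-155/56 + 155*√29/56) + 1) = -102*(-99/56 + 155*√29/56) = 5049/28 - 7905*√29/28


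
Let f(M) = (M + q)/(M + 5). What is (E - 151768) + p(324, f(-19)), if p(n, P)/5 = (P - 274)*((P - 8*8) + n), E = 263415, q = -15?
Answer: -11989982/49 ≈ -2.4469e+5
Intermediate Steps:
f(M) = (-15 + M)/(5 + M) (f(M) = (M - 15)/(M + 5) = (-15 + M)/(5 + M))
p(n, P) = 5*(-274 + P)*(-64 + P + n) (p(n, P) = 5*((P - 274)*((P - 8*8) + n)) = 5*((-274 + P)*((P - 64) + n)) = 5*((-274 + P)*((-64 + P) + n)) = 5*((-274 + P)*(-64 + P + n)) = 5*(-274 + P)*(-64 + P + n))
(E - 151768) + p(324, f(-19)) = (263415 - 151768) + (87680 - 1690*(-15 - 19)/(5 - 19) - 1370*324 + 5*((-15 - 19)/(5 - 19))² + 5*((-15 - 19)/(5 - 19))*324) = 111647 + (87680 - 1690*(-34)/(-14) - 443880 + 5*(-34/(-14))² + 5*(-34/(-14))*324) = 111647 + (87680 - (-845)*(-34)/7 - 443880 + 5*(-1/14*(-34))² + 5*(-1/14*(-34))*324) = 111647 + (87680 - 1690*17/7 - 443880 + 5*(17/7)² + 5*(17/7)*324) = 111647 + (87680 - 28730/7 - 443880 + 5*(289/49) + 27540/7) = 111647 + (87680 - 28730/7 - 443880 + 1445/49 + 27540/7) = 111647 - 17460685/49 = -11989982/49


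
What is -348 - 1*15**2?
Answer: -573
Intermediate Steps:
-348 - 1*15**2 = -348 - 1*225 = -348 - 225 = -573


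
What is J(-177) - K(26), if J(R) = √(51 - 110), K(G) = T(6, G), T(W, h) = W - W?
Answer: I*√59 ≈ 7.6811*I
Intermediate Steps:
T(W, h) = 0
K(G) = 0
J(R) = I*√59 (J(R) = √(-59) = I*√59)
J(-177) - K(26) = I*√59 - 1*0 = I*√59 + 0 = I*√59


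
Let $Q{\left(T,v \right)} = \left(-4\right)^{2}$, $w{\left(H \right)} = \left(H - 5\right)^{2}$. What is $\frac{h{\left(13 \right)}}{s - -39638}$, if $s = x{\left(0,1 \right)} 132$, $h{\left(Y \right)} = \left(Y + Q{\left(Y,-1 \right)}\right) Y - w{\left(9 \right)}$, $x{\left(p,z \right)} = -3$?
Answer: $\frac{361}{39242} \approx 0.0091993$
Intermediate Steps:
$w{\left(H \right)} = \left(-5 + H\right)^{2}$
$Q{\left(T,v \right)} = 16$
$h{\left(Y \right)} = -16 + Y \left(16 + Y\right)$ ($h{\left(Y \right)} = \left(Y + 16\right) Y - \left(-5 + 9\right)^{2} = \left(16 + Y\right) Y - 4^{2} = Y \left(16 + Y\right) - 16 = -16 + Y \left(16 + Y\right)$)
$s = -396$ ($s = \left(-3\right) 132 = -396$)
$\frac{h{\left(13 \right)}}{s - -39638} = \frac{-16 + 13^{2} + 16 \cdot 13}{-396 - -39638} = \frac{-16 + 169 + 208}{-396 + 39638} = \frac{361}{39242}$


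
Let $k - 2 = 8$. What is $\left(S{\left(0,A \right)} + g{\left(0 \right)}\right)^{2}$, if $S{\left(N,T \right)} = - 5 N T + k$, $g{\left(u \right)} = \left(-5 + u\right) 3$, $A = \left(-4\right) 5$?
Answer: $25$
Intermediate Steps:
$k = 10$ ($k = 2 + 8 = 10$)
$A = -20$
$g{\left(u \right)} = -15 + 3 u$
$S{\left(N,T \right)} = 10 - 5 N T$ ($S{\left(N,T \right)} = - 5 N T + 10 = 10 - 5 N T$)
$\left(S{\left(0,A \right)} + g{\left(0 \right)}\right)^{2} = \left(\left(10 - 0 \left(-20\right)\right) + \left(-15 + 3 \cdot 0\right)\right)^{2} = \left(\left(10 + 0\right) + \left(-15 + 0\right)\right)^{2} = \left(10 - 15\right)^{2} = \left(-5\right)^{2} = 25$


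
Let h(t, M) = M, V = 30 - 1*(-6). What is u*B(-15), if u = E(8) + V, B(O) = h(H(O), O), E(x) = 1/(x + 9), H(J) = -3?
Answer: -9195/17 ≈ -540.88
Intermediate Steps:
V = 36 (V = 30 + 6 = 36)
E(x) = 1/(9 + x)
B(O) = O
u = 613/17 (u = 1/(9 + 8) + 36 = 1/17 + 36 = 613/17 ≈ 36.059)
u*B(-15) = (613/17)*(-15) = -9195/17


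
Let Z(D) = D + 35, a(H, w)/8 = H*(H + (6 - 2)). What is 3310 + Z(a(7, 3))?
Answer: 3961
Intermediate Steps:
a(H, w) = 8*H*(4 + H) (a(H, w) = 8*(H*(H + (6 - 2))) = 8*(H*(H + 4)) = 8*(H*(4 + H)) = 8*H*(4 + H))
Z(D) = 35 + D
3310 + Z(a(7, 3)) = 3310 + (35 + 8*7*(4 + 7)) = 3310 + (35 + 8*7*11) = 3310 + (35 + 616) = 3310 + 651 = 3961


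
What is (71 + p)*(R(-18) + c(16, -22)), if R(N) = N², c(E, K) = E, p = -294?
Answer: -75820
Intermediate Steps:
(71 + p)*(R(-18) + c(16, -22)) = (71 - 294)*((-18)² + 16) = -223*(324 + 16) = -223*340 = -75820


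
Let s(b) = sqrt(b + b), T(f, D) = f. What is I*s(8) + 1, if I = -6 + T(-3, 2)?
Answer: -35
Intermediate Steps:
s(b) = sqrt(2)*sqrt(b) (s(b) = sqrt(2*b) = sqrt(2)*sqrt(b))
I = -9 (I = -6 - 3 = -9)
I*s(8) + 1 = -9*sqrt(2)*sqrt(8) + 1 = -9*sqrt(2)*2*sqrt(2) + 1 = -9*4 + 1 = -36 + 1 = -35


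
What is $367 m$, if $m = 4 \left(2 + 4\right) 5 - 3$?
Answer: $42939$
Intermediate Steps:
$m = 117$ ($m = 4 \cdot 6 \cdot 5 - 3 = 24 \cdot 5 - 3 = 120 - 3 = 117$)
$367 m = 367 \cdot 117 = 42939$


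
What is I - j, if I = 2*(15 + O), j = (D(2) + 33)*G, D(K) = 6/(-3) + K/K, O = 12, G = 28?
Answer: -842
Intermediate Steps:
D(K) = -1 (D(K) = 6*(-⅓) + 1 = -2 + 1 = -1)
j = 896 (j = (-1 + 33)*28 = 32*28 = 896)
I = 54 (I = 2*(15 + 12) = 2*27 = 54)
I - j = 54 - 1*896 = 54 - 896 = -842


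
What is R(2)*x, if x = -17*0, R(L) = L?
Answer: 0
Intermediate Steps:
x = 0
R(2)*x = 2*0 = 0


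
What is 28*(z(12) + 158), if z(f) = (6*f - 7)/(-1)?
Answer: 2604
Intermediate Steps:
z(f) = 7 - 6*f (z(f) = (-7 + 6*f)*(-1) = 7 - 6*f)
28*(z(12) + 158) = 28*((7 - 6*12) + 158) = 28*((7 - 72) + 158) = 28*(-65 + 158) = 28*93 = 2604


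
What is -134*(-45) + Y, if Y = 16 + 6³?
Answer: 6262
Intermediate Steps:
Y = 232 (Y = 16 + 216 = 232)
-134*(-45) + Y = -134*(-45) + 232 = 6030 + 232 = 6262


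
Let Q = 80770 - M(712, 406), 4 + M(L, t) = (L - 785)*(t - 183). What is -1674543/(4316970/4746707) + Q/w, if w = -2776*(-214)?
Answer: -112427521124881387/61060868240 ≈ -1.8412e+6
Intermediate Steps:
M(L, t) = -4 + (-785 + L)*(-183 + t) (M(L, t) = -4 + (L - 785)*(t - 183) = -4 + (-785 + L)*(-183 + t))
w = 594064
Q = 97053 (Q = 80770 - (143651 - 785*406 - 183*712 + 712*406) = 80770 - (143651 - 318710 - 130296 + 289072) = 80770 - 1*(-16283) = 80770 + 16283 = 97053)
-1674543/(4316970/4746707) + Q/w = -1674543/(4316970/4746707) + 97053/594064 = -1674543/(4316970*(1/4746707)) + 97053*(1/594064) = -1674543/616710/678101 + 97053/594064 = -1674543*678101/616710 + 97053/594064 = -378503094281/205570 + 97053/594064 = -112427521124881387/61060868240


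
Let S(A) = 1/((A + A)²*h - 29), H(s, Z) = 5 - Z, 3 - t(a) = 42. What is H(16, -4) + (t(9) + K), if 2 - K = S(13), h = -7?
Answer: -133307/4761 ≈ -28.000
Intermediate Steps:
t(a) = -39 (t(a) = 3 - 1*42 = 3 - 42 = -39)
S(A) = 1/(-29 - 28*A²) (S(A) = 1/((A + A)²*(-7) - 29) = 1/((2*A)²*(-7) - 29) = 1/((4*A²)*(-7) - 29) = 1/(-28*A² - 29) = 1/(-29 - 28*A²))
K = 9523/4761 (K = 2 - (-1)/(29 + 28*13²) = 2 - (-1)/(29 + 28*169) = 2 - (-1)/(29 + 4732) = 2 - (-1)/4761 = 2 - 1*(-1/4761) = 2 + 1/4761 = 9523/4761 ≈ 2.0002)
H(16, -4) + (t(9) + K) = (5 - 1*(-4)) + (-39 + 9523/4761) = (5 + 4) - 176156/4761 = 9 - 176156/4761 = -133307/4761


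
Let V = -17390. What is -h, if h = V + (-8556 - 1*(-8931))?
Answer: 17015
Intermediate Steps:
h = -17015 (h = -17390 + (-8556 - 1*(-8931)) = -17390 + (-8556 + 8931) = -17390 + 375 = -17015)
-h = -1*(-17015) = 17015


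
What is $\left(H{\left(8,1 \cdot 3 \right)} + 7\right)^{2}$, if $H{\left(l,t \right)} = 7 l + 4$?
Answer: $4489$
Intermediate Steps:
$H{\left(l,t \right)} = 4 + 7 l$
$\left(H{\left(8,1 \cdot 3 \right)} + 7\right)^{2} = \left(\left(4 + 7 \cdot 8\right) + 7\right)^{2} = \left(\left(4 + 56\right) + 7\right)^{2} = \left(60 + 7\right)^{2} = 67^{2} = 4489$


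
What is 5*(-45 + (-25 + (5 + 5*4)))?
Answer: -225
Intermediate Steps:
5*(-45 + (-25 + (5 + 5*4))) = 5*(-45 + (-25 + (5 + 20))) = 5*(-45 + (-25 + 25)) = 5*(-45 + 0) = 5*(-45) = -225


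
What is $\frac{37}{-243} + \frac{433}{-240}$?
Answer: $- \frac{38033}{19440} \approx -1.9564$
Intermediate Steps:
$\frac{37}{-243} + \frac{433}{-240} = 37 \left(- \frac{1}{243}\right) + 433 \left(- \frac{1}{240}\right) = - \frac{37}{243} - \frac{433}{240} = - \frac{38033}{19440}$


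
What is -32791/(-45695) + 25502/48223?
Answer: 2746594283/2203549985 ≈ 1.2464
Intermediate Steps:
-32791/(-45695) + 25502/48223 = -32791*(-1/45695) + 25502*(1/48223) = 32791/45695 + 25502/48223 = 2746594283/2203549985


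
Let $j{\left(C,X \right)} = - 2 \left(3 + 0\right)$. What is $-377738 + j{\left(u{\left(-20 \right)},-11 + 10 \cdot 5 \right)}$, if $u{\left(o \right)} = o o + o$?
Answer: $-377744$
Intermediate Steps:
$u{\left(o \right)} = o + o^{2}$ ($u{\left(o \right)} = o^{2} + o = o + o^{2}$)
$j{\left(C,X \right)} = -6$ ($j{\left(C,X \right)} = \left(-2\right) 3 = -6$)
$-377738 + j{\left(u{\left(-20 \right)},-11 + 10 \cdot 5 \right)} = -377738 - 6 = -377744$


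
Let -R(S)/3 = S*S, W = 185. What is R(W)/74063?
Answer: -102675/74063 ≈ -1.3863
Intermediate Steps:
R(S) = -3*S² (R(S) = -3*S*S = -3*S²)
R(W)/74063 = -3*185²/74063 = -3*34225*(1/74063) = -102675*1/74063 = -102675/74063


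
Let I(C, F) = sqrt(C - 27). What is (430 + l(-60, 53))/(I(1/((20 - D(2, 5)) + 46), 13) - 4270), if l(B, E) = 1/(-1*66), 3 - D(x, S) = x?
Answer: -3938295725/39109628382 - 28379*I*sqrt(114010)/78219256764 ≈ -0.1007 - 0.00012251*I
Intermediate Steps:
D(x, S) = 3 - x
l(B, E) = -1/66 (l(B, E) = 1/(-66) = -1/66)
I(C, F) = sqrt(-27 + C)
(430 + l(-60, 53))/(I(1/((20 - D(2, 5)) + 46), 13) - 4270) = (430 - 1/66)/(sqrt(-27 + 1/((20 - (3 - 1*2)) + 46)) - 4270) = 28379/(66*(sqrt(-27 + 1/((20 - (3 - 2)) + 46)) - 4270)) = 28379/(66*(sqrt(-27 + 1/((20 - 1*1) + 46)) - 4270)) = 28379/(66*(sqrt(-27 + 1/((20 - 1) + 46)) - 4270)) = 28379/(66*(sqrt(-27 + 1/(19 + 46)) - 4270)) = 28379/(66*(sqrt(-27 + 1/65) - 4270)) = 28379/(66*(sqrt(-1754/65) - 4270)) = 28379/(66*(I*sqrt(114010)/65 - 4270)) = 28379/(66*(-4270 + I*sqrt(114010)/65))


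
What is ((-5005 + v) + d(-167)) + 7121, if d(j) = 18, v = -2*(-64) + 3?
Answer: 2265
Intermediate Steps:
v = 131 (v = 128 + 3 = 131)
((-5005 + v) + d(-167)) + 7121 = ((-5005 + 131) + 18) + 7121 = (-4874 + 18) + 7121 = -4856 + 7121 = 2265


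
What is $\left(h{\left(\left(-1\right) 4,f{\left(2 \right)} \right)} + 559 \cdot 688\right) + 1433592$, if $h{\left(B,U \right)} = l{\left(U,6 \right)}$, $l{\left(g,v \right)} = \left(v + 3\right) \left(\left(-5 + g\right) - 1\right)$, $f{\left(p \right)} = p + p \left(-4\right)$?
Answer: $1818076$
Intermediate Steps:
$f{\left(p \right)} = - 3 p$ ($f{\left(p \right)} = p - 4 p = - 3 p$)
$l{\left(g,v \right)} = \left(-6 + g\right) \left(3 + v\right)$ ($l{\left(g,v \right)} = \left(3 + v\right) \left(-6 + g\right) = \left(-6 + g\right) \left(3 + v\right)$)
$h{\left(B,U \right)} = -54 + 9 U$ ($h{\left(B,U \right)} = -18 - 36 + 3 U + U 6 = -18 - 36 + 3 U + 6 U = -54 + 9 U$)
$\left(h{\left(\left(-1\right) 4,f{\left(2 \right)} \right)} + 559 \cdot 688\right) + 1433592 = \left(\left(-54 + 9 \left(\left(-3\right) 2\right)\right) + 559 \cdot 688\right) + 1433592 = \left(\left(-54 + 9 \left(-6\right)\right) + 384592\right) + 1433592 = \left(\left(-54 - 54\right) + 384592\right) + 1433592 = \left(-108 + 384592\right) + 1433592 = 384484 + 1433592 = 1818076$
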